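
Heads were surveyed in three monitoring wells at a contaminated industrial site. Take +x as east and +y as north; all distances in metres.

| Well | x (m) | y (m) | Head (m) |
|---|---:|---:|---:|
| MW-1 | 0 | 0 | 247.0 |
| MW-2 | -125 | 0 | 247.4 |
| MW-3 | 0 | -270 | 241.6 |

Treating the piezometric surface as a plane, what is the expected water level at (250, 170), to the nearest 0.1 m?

249.6 m

∂h/∂x = (247.4 − 247.0) / (-125 − 0) = -0.003200
∂h/∂y = (241.6 − 247.0) / (-270 − 0) = +0.02000
h(250, 170) = 247.0 + (-0.003200)·(250) + (+0.02000)·(170) = 247.0 -0.800 +3.400 = 249.600 m.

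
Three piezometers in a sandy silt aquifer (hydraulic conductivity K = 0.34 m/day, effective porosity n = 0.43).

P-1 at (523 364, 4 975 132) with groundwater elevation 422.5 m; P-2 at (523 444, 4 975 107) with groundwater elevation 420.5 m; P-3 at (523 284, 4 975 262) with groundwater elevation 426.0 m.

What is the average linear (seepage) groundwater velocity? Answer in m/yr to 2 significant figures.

With h = a·x + b·y + c and P-1 as origin, the differences give:
  80·a + (-25)·b = -2.0
  (-80)·a + 130·b = +3.5
Eliminate b (×130 and ×(-25), subtract): 8400·a = -172.50 → a = ∂h/∂x = -0.02054
Back-substitute: b = ∂h/∂y = +0.01429.
|∇h| = √(-0.02054² + 0.01429²) = 0.02502
Seepage velocity v = K·i/n = 0.34 × 0.02502 / 0.43 = 0.01978 m/day = 7.225 m/yr.

7.2 m/yr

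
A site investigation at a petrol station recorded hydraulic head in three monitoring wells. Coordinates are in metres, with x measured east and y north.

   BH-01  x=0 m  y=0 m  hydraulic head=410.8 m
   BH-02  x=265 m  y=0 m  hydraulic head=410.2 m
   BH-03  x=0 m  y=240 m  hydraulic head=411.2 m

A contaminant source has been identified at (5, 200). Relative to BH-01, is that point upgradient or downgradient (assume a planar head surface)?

∂h/∂x = (410.2 − 410.8) / (265 − 0) = -0.002264
∂h/∂y = (411.2 − 410.8) / (240 − 0) = +0.001667
Head at (5, 200) = 410.8 + (-0.002264)·(5) + (+0.001667)·(200) = 411.12 m.
That is higher than the 410.8 m at BH-01, so the point is upgradient.

upgradient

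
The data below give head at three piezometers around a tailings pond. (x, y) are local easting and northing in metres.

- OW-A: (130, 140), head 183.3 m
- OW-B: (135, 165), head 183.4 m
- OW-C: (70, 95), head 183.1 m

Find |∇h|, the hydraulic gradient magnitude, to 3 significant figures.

0.00394

Differences from OW-A: to OW-B (Δx, Δy, Δh) = (5, 25, +0.1); to OW-C = (-60, -45, -0.2).
Solve a·Δx + b·Δy = Δh: det = 5·(-45) − (-60)·25 = 1275.
∂h/∂x = [(+0.1)·(-45) − (-0.2)·25] / 1275 = +0.0003922
∂h/∂y = [5·(-0.2) − (-60)·(+0.1)] / 1275 = +0.003922
|∇h| = √(0.0003922² + 0.003922²) = 0.003942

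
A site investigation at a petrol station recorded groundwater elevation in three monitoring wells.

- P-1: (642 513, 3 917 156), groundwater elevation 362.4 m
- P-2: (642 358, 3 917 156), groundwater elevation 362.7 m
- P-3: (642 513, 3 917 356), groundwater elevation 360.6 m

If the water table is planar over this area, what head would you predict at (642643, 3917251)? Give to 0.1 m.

∂h/∂x = (362.7 − 362.4) / (642358 − 642513) = -0.001935
∂h/∂y = (360.6 − 362.4) / (3917356 − 3917156) = -0.009000
h(642643, 3917251) = 362.4 + (-0.001935)·(130) + (-0.009000)·(95) = 362.4 -0.252 -0.855 = 361.293 m.

361.3 m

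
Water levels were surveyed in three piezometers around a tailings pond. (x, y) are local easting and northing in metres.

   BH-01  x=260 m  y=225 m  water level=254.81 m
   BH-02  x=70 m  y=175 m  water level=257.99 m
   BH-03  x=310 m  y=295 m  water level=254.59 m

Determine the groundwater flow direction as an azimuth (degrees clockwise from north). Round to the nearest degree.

Taking BH-01 as reference: BH-02−BH-01 = (-190, -50, +3.18); BH-03−BH-01 = (50, 70, -0.22).
Determinant of the coordinate differences = (-190)·70 − 50·(-50) = -10800.
∂h/∂x = [(+3.18)·70 − (-0.22)·(-50)] / -10800 = -0.01959
∂h/∂y = [(-190)·(-0.22) − 50·(+3.18)] / -10800 = +0.01085
Flow direction (−∇h) has components (+0.01959 E, -0.01085 N).
Azimuth = atan2(E, N) = atan2(+0.01959, -0.01085) = 119.0° ≈ 119°.

119°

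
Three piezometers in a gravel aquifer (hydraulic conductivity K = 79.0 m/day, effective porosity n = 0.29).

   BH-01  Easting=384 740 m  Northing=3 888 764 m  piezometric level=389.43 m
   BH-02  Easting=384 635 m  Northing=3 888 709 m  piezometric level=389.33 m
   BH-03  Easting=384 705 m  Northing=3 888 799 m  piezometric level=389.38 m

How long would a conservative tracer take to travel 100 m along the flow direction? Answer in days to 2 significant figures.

With h = a·x + b·y + c and BH-01 as origin, the differences give:
  (-105)·a + (-55)·b = -0.10
  (-35)·a + 35·b = -0.05
Eliminate b (×35 and ×(-55), subtract): -5600·a = -6.250 → a = ∂h/∂x = +0.001116
Back-substitute: b = ∂h/∂y = -0.0003125.
|∇h| = √(0.001116² + -0.0003125²) = 0.001159
Seepage velocity v = K·i/n = 79.0 × 0.001159 / 0.29 = 0.3157 m/day.
t = 100 / 0.3157 = 316.8 days.

320 days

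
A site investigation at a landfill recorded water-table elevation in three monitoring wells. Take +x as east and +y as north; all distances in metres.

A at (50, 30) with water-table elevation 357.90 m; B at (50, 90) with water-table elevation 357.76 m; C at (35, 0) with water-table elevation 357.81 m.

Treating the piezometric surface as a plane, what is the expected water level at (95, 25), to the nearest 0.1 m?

358.4 m

Three-point gradient (reference A): Δ to B = (0, 60, -0.14), Δ to C = (-15, -30, -0.09).
∂h/∂x = +0.01067, ∂h/∂y = -0.002333 (det = 900).
h(95, 25) = 357.90 + (+0.01067)·(45) + (-0.002333)·(-5) = 357.90 +0.480 +0.012 = 358.392 m.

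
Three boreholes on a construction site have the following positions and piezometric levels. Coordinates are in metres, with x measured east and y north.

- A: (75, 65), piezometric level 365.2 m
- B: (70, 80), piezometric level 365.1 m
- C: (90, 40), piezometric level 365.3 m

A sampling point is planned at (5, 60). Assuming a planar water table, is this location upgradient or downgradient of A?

Differences from A: to B (Δx, Δy, Δh) = (-5, 15, -0.1); to C = (15, -25, +0.1).
Solve a·Δx + b·Δy = Δh: det = (-5)·(-25) − 15·15 = -100.
∂h/∂x = [(-0.1)·(-25) − (+0.1)·15] / -100 = -0.010000
∂h/∂y = [(-5)·(+0.1) − 15·(-0.1)] / -100 = -0.010000
Head at (5, 60) = 365.2 + (-0.010000)·(-70) + (-0.010000)·(-5) = 365.95 m.
That is higher than the 365.2 m at A, so the point is upgradient.

upgradient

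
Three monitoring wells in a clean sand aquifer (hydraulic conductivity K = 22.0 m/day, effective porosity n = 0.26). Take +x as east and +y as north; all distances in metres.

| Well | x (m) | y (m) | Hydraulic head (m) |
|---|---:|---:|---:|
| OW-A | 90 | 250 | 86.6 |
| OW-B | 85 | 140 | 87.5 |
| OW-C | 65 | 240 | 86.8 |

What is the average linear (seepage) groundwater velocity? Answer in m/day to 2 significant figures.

Differences from OW-A: to OW-B (Δx, Δy, Δh) = (-5, -110, +0.9); to OW-C = (-25, -10, +0.2).
Determinant of the coordinate differences = (-5)·(-10) − (-25)·(-110) = -2700.
∂h/∂x = [(+0.9)·(-10) − (+0.2)·(-110)] / -2700 = -0.004815
∂h/∂y = [(-5)·(+0.2) − (-25)·(+0.9)] / -2700 = -0.007963
|∇h| = √(-0.004815² + -0.007963²) = 0.009306
Seepage velocity v = K·i/n = 22.0 × 0.009306 / 0.26 = 0.7874 m/day.

0.79 m/day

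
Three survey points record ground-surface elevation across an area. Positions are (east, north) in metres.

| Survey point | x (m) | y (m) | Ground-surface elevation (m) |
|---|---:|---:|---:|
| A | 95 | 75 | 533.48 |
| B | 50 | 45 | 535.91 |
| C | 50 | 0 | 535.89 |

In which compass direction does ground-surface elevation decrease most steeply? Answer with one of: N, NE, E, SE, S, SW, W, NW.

E

Differences from A: to B (Δx, Δy, Δh) = (-45, -30, +2.43); to C = (-45, -75, +2.41).
Solve a·Δx + b·Δy = Δz: det = (-45)·(-75) − (-45)·(-30) = 2025.
∂z/∂x = [(+2.43)·(-75) − (+2.41)·(-30)] / 2025 = -0.05430
∂z/∂y = [(-45)·(+2.41) − (-45)·(+2.43)] / 2025 = +0.0004444
Steepest decrease is along −∇f = (+0.05430 E, -0.0004444 N) → east.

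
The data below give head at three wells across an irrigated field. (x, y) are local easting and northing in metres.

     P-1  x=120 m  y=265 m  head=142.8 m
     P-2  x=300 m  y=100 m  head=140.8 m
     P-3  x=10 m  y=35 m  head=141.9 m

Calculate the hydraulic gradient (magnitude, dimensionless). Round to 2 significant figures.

Differences from P-1: to P-2 (Δx, Δy, Δh) = (180, -165, -2.0); to P-3 = (-110, -230, -0.9).
Determinant of the coordinate differences = 180·(-230) − (-110)·(-165) = -59550.
∂h/∂x = [(-2.0)·(-230) − (-0.9)·(-165)] / -59550 = -0.005231
∂h/∂y = [180·(-0.9) − (-110)·(-2.0)] / -59550 = +0.006415
|∇h| = √(-0.005231² + 0.006415²) = 0.008277

0.0083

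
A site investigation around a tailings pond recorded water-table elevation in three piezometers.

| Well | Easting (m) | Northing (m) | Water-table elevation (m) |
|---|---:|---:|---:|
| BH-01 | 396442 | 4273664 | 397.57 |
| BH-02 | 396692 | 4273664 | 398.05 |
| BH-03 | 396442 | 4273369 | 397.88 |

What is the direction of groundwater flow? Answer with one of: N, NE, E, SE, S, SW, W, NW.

∂h/∂x = (398.05 − 397.57) / (396692 − 396442) = +0.001920
∂h/∂y = (397.88 − 397.57) / (4273369 − 4273664) = -0.001051
Flow = −∇h = (-0.001920 east, +0.001051 north), which points northwest.

NW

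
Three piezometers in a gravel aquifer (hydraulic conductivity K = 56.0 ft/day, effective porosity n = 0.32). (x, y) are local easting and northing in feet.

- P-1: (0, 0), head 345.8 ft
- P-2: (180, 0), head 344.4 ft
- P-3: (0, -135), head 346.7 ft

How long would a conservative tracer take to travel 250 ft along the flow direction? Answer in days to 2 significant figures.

140 days

∂h/∂x = (344.4 − 345.8) / (180 − 0) = -0.007778
∂h/∂y = (346.7 − 345.8) / (-135 − 0) = -0.006667
|∇h| = √(-0.007778² + -0.006667²) = 0.01024
Seepage velocity v = K·i/n = 56.0 × 0.01024 / 0.32 = 1.792 ft/day.
t = 250 / 1.792 = 139.5 days.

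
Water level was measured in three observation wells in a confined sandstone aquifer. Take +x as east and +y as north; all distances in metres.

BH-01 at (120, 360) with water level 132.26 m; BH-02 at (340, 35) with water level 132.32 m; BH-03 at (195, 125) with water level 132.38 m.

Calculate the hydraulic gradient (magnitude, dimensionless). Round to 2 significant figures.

Three-point gradient (reference BH-01): Δ to BH-02 = (220, -325, +0.06), Δ to BH-03 = (75, -235, +0.12).
∂h/∂x = -0.0009113, ∂h/∂y = -0.0008015 (det = -27325).
|∇h| = √(-0.0009113² + -0.0008015²) = 0.001214

0.0012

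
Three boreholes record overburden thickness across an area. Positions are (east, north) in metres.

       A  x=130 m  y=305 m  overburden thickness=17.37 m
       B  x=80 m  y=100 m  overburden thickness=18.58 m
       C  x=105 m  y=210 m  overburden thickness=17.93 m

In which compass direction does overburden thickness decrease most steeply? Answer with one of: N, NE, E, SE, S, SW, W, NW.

N

Taking A as reference: B−A = (-50, -205, +1.21); C−A = (-25, -95, +0.56).
Determinant of the coordinate differences = (-50)·(-95) − (-25)·(-205) = -375.
∂d/∂x = [(+1.21)·(-95) − (+0.56)·(-205)] / -375 = +0.0004000
∂d/∂y = [(-50)·(+0.56) − (-25)·(+1.21)] / -375 = -0.006000
Steepest decrease is along −∇f = (-0.0004000 E, +0.006000 N) → north.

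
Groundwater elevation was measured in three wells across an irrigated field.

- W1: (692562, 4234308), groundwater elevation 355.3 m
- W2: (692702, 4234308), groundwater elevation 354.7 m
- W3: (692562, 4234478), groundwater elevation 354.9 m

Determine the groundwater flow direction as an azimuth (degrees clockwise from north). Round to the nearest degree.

061°

∂h/∂x = (354.7 − 355.3) / (692702 − 692562) = -0.004286
∂h/∂y = (354.9 − 355.3) / (4234478 − 4234308) = -0.002353
Flow direction (−∇h) has components (+0.004286 E, +0.002353 N).
Azimuth = atan2(E, N) = atan2(+0.004286, +0.002353) = 61.2° ≈ 061°.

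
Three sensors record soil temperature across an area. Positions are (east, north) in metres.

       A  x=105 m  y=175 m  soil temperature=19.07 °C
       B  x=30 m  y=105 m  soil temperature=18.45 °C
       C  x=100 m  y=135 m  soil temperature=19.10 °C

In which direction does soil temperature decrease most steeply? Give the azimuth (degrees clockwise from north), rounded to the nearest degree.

With T = a·x + b·y + c and A as origin, the differences give:
  (-75)·a + (-70)·b = -0.62
  (-5)·a + (-40)·b = +0.03
Eliminate b (×(-40) and ×(-70), subtract): 2650·a = 26.900 → a = ∂T/∂x = +0.01015
Back-substitute: b = ∂T/∂y = -0.002019.
Steepest decrease is along −∇f: components (-0.01015 E, +0.002019 N).
Azimuth = atan2(-0.01015, +0.002019) = 281.2° ≈ 281°.

281°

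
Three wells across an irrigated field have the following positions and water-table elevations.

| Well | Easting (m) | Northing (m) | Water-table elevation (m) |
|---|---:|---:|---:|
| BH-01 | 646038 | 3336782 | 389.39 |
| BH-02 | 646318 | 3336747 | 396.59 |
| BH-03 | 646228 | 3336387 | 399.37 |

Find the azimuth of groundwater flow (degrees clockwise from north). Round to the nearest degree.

300°

Taking BH-01 as reference: BH-02−BH-01 = (280, -35, +7.20); BH-03−BH-01 = (190, -395, +9.98).
Solve a·Δx + b·Δy = Δh: det = 280·(-395) − 190·(-35) = -103950.
∂h/∂x = [(+7.20)·(-395) − (+9.98)·(-35)] / -103950 = +0.02400
∂h/∂y = [280·(+9.98) − 190·(+7.20)] / -103950 = -0.01372
Flow direction (−∇h) has components (-0.02400 E, +0.01372 N).
Azimuth = atan2(E, N) = atan2(-0.02400, +0.01372) = 299.8° ≈ 300°.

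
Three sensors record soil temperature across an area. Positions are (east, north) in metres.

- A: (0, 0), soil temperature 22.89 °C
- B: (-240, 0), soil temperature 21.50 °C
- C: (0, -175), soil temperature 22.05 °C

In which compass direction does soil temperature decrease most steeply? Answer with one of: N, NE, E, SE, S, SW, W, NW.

SW

∂T/∂x = (21.50 − 22.89) / (-240 − 0) = +0.005792
∂T/∂y = (22.05 − 22.89) / (-175 − 0) = +0.004800
Steepest decrease is along −∇f = (-0.005792 E, -0.004800 N) → southwest.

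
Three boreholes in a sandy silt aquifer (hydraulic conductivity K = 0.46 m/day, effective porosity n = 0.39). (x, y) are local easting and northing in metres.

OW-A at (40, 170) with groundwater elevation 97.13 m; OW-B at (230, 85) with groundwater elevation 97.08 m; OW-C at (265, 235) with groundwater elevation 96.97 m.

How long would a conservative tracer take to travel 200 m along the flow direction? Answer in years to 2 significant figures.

570 years

Taking OW-A as reference: OW-B−OW-A = (190, -85, -0.05); OW-C−OW-A = (225, 65, -0.16).
Determinant of the coordinate differences = 190·65 − 225·(-85) = 31475.
∂h/∂x = [(-0.05)·65 − (-0.16)·(-85)] / 31475 = -0.0005353
∂h/∂y = [190·(-0.16) − 225·(-0.05)] / 31475 = -0.0006084
|∇h| = √(-0.0005353² + -0.0006084²) = 0.0008104
Seepage velocity v = K·i/n = 0.46 × 0.0008104 / 0.39 = 0.0009559 m/day.
t = 200 / 0.0009559 = 2.092e+05 days = 573 years.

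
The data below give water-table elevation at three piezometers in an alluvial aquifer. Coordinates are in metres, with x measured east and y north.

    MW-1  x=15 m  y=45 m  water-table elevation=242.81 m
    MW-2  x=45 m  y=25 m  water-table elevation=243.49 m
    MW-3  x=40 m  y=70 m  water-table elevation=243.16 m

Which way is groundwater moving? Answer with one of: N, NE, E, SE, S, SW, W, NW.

W

Three-point gradient (reference MW-1): Δ to MW-2 = (30, -20, +0.68), Δ to MW-3 = (25, 25, +0.35).
∂h/∂x = +0.01920, ∂h/∂y = -0.005200 (det = 1250).
Flow = −∇h = (-0.01920 east, +0.005200 north), which points west.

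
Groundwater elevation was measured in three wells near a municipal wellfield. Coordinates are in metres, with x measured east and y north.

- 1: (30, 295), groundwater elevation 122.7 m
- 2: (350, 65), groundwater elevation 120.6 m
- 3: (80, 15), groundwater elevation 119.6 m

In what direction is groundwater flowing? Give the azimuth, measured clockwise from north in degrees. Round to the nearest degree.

188°

Taking 1 as reference: 2−1 = (320, -230, -2.1); 3−1 = (50, -280, -3.1).
Solve a·Δx + b·Δy = Δh: det = 320·(-280) − 50·(-230) = -78100.
∂h/∂x = [(-2.1)·(-280) − (-3.1)·(-230)] / -78100 = +0.001601
∂h/∂y = [320·(-3.1) − 50·(-2.1)] / -78100 = +0.01136
Flow direction (−∇h) has components (-0.001601 E, -0.01136 N).
Azimuth = atan2(E, N) = atan2(-0.001601, -0.01136) = 188.0° ≈ 188°.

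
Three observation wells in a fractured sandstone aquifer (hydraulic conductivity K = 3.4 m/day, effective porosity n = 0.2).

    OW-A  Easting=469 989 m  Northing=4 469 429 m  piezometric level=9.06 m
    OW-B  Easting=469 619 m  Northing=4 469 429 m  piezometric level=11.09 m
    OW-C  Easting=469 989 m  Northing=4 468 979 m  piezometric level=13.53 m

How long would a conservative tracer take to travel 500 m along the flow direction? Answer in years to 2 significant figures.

7.1 years

∂h/∂x = (11.09 − 9.06) / (469619 − 469989) = -0.005486
∂h/∂y = (13.53 − 9.06) / (4468979 − 4469429) = -0.009933
|∇h| = √(-0.005486² + -0.009933²) = 0.01135
Seepage velocity v = K·i/n = 3.4 × 0.01135 / 0.2 = 0.1929 m/day.
t = 500 / 0.1929 = 2592 days = 7.1 years.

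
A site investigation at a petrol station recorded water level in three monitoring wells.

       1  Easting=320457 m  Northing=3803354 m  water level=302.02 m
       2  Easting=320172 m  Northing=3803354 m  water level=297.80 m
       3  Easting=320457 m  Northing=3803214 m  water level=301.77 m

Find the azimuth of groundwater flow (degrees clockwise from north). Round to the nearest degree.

∂h/∂x = (297.80 − 302.02) / (320172 − 320457) = +0.01481
∂h/∂y = (301.77 − 302.02) / (3803214 − 3803354) = +0.001786
Flow direction (−∇h) has components (-0.01481 E, -0.001786 N).
Azimuth = atan2(E, N) = atan2(-0.01481, -0.001786) = 263.1° ≈ 263°.

263°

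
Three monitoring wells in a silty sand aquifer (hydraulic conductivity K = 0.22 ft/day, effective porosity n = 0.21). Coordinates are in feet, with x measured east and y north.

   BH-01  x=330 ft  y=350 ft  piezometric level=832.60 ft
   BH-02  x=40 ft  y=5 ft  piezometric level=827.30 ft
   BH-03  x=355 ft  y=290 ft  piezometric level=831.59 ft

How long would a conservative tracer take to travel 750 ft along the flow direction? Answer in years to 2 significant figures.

120 years

Differences from BH-01: to BH-02 (Δx, Δy, Δh) = (-290, -345, -5.30); to BH-03 = (25, -60, -1.01).
Solve a·Δx + b·Δy = Δh: det = (-290)·(-60) − 25·(-345) = 26025.
∂h/∂x = [(-5.30)·(-60) − (-1.01)·(-345)] / 26025 = -0.001170
∂h/∂y = [(-290)·(-1.01) − 25·(-5.30)] / 26025 = +0.01635
|∇h| = √(-0.001170² + 0.01635²) = 0.01639
Seepage velocity v = K·i/n = 0.22 × 0.01639 / 0.21 = 0.01717 ft/day.
t = 750 / 0.01717 = 4.368e+04 days = 120 years.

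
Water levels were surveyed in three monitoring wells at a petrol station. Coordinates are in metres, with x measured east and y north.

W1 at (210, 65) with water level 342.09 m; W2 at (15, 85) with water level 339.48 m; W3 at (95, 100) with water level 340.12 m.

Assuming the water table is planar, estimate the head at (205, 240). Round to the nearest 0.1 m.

Taking W1 as reference: W2−W1 = (-195, 20, -2.61); W3−W1 = (-115, 35, -1.97).
Determinant of the coordinate differences = (-195)·35 − (-115)·20 = -4525.
∂h/∂x = [(-2.61)·35 − (-1.97)·20] / -4525 = +0.01148
∂h/∂y = [(-195)·(-1.97) − (-115)·(-2.61)] / -4525 = -0.01856
h(205, 240) = 342.09 + (+0.01148)·(-5) + (-0.01856)·(175) = 342.09 -0.057 -3.249 = 338.784 m.

338.8 m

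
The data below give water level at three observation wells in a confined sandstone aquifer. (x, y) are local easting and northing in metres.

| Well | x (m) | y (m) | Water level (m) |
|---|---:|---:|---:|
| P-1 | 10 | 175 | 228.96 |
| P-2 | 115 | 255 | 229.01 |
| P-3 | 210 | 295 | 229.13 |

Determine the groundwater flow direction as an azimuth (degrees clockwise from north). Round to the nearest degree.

Differences from P-1: to P-2 (Δx, Δy, Δh) = (105, 80, +0.05); to P-3 = (200, 120, +0.17).
Determinant of the coordinate differences = 105·120 − 200·80 = -3400.
∂h/∂x = [(+0.05)·120 − (+0.17)·80] / -3400 = +0.002235
∂h/∂y = [105·(+0.17) − 200·(+0.05)] / -3400 = -0.002309
Flow direction (−∇h) has components (-0.002235 E, +0.002309 N).
Azimuth = atan2(E, N) = atan2(-0.002235, +0.002309) = 315.9° ≈ 316°.

316°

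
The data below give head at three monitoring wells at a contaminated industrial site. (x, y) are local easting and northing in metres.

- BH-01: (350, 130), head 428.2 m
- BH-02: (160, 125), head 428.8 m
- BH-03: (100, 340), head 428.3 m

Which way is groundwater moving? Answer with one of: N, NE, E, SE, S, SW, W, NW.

NE

Taking BH-01 as reference: BH-02−BH-01 = (-190, -5, +0.6); BH-03−BH-01 = (-250, 210, +0.1).
Determinant of the coordinate differences = (-190)·210 − (-250)·(-5) = -41150.
∂h/∂x = [(+0.6)·210 − (+0.1)·(-5)] / -41150 = -0.003074
∂h/∂y = [(-190)·(+0.1) − (-250)·(+0.6)] / -41150 = -0.003183
Flow = −∇h = (+0.003074 east, +0.003183 north), which points northeast.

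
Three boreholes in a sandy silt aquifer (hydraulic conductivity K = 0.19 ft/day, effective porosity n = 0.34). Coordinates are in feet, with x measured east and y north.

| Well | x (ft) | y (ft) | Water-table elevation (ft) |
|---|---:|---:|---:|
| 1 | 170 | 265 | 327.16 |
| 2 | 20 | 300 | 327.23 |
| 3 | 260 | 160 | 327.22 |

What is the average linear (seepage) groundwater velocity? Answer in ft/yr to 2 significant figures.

0.29 ft/yr

Differences from 1: to 2 (Δx, Δy, Δh) = (-150, 35, +0.07); to 3 = (90, -105, +0.06).
Solve a·Δx + b·Δy = Δh: det = (-150)·(-105) − 90·35 = 12600.
∂h/∂x = [(+0.07)·(-105) − (+0.06)·35] / 12600 = -0.0007500
∂h/∂y = [(-150)·(+0.06) − 90·(+0.07)] / 12600 = -0.001214
|∇h| = √(-0.0007500² + -0.001214²) = 0.001427
Seepage velocity v = K·i/n = 0.19 × 0.001427 / 0.34 = 0.0007974 ft/day = 0.2913 ft/yr.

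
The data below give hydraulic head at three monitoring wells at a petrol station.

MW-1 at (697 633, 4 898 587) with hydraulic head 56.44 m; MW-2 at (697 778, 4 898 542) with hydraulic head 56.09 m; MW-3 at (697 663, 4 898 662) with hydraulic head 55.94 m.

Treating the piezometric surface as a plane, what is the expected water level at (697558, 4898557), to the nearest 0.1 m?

Taking MW-1 as reference: MW-2−MW-1 = (145, -45, -0.35); MW-3−MW-1 = (30, 75, -0.50).
Solve a·Δx + b·Δy = Δh: det = 145·75 − 30·(-45) = 12225.
∂h/∂x = [(-0.35)·75 − (-0.50)·(-45)] / 12225 = -0.003988
∂h/∂y = [145·(-0.50) − 30·(-0.35)] / 12225 = -0.005072
h(697558, 4898557) = 56.44 + (-0.003988)·(-75) + (-0.005072)·(-30) = 56.44 +0.299 +0.152 = 56.891 m.

56.9 m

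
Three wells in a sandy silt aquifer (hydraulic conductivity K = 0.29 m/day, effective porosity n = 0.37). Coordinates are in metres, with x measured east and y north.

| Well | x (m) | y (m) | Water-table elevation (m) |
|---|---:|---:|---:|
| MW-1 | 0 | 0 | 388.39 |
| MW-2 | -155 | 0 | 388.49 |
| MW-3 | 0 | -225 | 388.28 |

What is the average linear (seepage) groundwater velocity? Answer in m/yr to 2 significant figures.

∂h/∂x = (388.49 − 388.39) / (-155 − 0) = -0.0006452
∂h/∂y = (388.28 − 388.39) / (-225 − 0) = +0.0004889
|∇h| = √(-0.0006452² + 0.0004889²) = 0.0008095
Seepage velocity v = K·i/n = 0.29 × 0.0008095 / 0.37 = 0.0006345 m/day = 0.2318 m/yr.

0.23 m/yr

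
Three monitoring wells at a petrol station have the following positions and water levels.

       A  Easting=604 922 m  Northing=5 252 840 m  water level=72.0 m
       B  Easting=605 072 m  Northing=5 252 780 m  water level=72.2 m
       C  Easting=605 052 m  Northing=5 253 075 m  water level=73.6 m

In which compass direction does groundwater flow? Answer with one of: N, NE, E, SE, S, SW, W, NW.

SW

Differences from A: to B (Δx, Δy, Δh) = (150, -60, +0.2); to C = (130, 235, +1.6).
Solve a·Δx + b·Δy = Δh: det = 150·235 − 130·(-60) = 43050.
∂h/∂x = [(+0.2)·235 − (+1.6)·(-60)] / 43050 = +0.003322
∂h/∂y = [150·(+1.6) − 130·(+0.2)] / 43050 = +0.004971
Flow = −∇h = (-0.003322 east, -0.004971 north), which points southwest.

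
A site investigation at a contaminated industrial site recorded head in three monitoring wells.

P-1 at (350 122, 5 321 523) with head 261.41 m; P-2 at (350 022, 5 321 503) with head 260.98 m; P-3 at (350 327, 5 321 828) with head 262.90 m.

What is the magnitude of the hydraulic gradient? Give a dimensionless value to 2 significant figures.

With h = a·x + b·y + c and P-1 as origin, the differences give:
  (-100)·a + (-20)·b = -0.43
  205·a + 305·b = +1.49
Eliminate b (×305 and ×(-20), subtract): -26400·a = -101.350 → a = ∂h/∂x = +0.003839
Back-substitute: b = ∂h/∂y = +0.002305.
|∇h| = √(0.003839² + 0.002305²) = 0.004478

0.0045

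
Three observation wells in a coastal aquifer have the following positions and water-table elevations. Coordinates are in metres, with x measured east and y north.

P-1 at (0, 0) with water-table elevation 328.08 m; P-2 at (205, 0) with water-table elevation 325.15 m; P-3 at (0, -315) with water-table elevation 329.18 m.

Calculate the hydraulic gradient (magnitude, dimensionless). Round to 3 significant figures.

0.0147

∂h/∂x = (325.15 − 328.08) / (205 − 0) = -0.01429
∂h/∂y = (329.18 − 328.08) / (-315 − 0) = -0.003492
|∇h| = √(-0.01429² + -0.003492²) = 0.01471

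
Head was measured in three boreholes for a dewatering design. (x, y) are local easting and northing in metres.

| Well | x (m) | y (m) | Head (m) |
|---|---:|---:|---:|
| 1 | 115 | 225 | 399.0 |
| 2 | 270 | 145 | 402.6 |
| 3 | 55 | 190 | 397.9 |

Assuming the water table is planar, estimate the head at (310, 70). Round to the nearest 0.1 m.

403.8 m

Differences from 1: to 2 (Δx, Δy, Δh) = (155, -80, +3.6); to 3 = (-60, -35, -1.1).
Determinant of the coordinate differences = 155·(-35) − (-60)·(-80) = -10225.
∂h/∂x = [(+3.6)·(-35) − (-1.1)·(-80)] / -10225 = +0.02093
∂h/∂y = [155·(-1.1) − (-60)·(+3.6)] / -10225 = -0.004450
h(310, 70) = 399.0 + (+0.02093)·(195) + (-0.004450)·(-155) = 399.0 +4.081 +0.690 = 403.771 m.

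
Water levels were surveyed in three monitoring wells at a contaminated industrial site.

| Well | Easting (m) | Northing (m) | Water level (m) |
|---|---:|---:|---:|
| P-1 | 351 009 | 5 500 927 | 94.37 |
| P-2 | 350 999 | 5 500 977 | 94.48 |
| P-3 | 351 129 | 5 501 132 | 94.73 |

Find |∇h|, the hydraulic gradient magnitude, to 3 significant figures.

With h = a·x + b·y + c and P-1 as origin, the differences give:
  (-10)·a + 50·b = +0.11
  120·a + 205·b = +0.36
Eliminate b (×205 and ×50, subtract): -8050·a = 4.550 → a = ∂h/∂x = -0.0005652
Back-substitute: b = ∂h/∂y = +0.002087.
|∇h| = √(-0.0005652² + 0.002087²) = 0.002162

0.00216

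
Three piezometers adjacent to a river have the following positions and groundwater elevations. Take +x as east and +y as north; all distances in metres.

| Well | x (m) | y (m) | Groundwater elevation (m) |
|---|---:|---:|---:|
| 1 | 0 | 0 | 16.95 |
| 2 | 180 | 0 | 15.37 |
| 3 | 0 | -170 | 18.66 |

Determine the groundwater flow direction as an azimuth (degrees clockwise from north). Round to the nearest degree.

∂h/∂x = (15.37 − 16.95) / (180 − 0) = -0.008778
∂h/∂y = (18.66 − 16.95) / (-170 − 0) = -0.01006
Flow direction (−∇h) has components (+0.008778 E, +0.01006 N).
Azimuth = atan2(E, N) = atan2(+0.008778, +0.01006) = 41.1° ≈ 041°.

041°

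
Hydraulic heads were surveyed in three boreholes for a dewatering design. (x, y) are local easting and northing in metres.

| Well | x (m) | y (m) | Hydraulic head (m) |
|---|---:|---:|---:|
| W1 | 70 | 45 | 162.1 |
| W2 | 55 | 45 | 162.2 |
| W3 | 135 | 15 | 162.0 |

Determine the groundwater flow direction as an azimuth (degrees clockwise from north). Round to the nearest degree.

Three-point gradient (reference W1): Δ to W2 = (-15, 0, +0.1), Δ to W3 = (65, -30, -0.1).
∂h/∂x = -0.006667, ∂h/∂y = -0.01111 (det = 450).
Flow direction (−∇h) has components (+0.006667 E, +0.01111 N).
Azimuth = atan2(E, N) = atan2(+0.006667, +0.01111) = 31.0° ≈ 031°.

031°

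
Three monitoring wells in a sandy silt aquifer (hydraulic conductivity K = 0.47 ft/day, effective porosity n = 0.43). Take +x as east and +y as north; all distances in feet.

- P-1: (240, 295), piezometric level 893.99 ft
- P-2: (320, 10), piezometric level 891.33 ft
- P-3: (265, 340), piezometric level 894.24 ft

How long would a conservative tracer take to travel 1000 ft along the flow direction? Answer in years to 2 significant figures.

270 years

Taking P-1 as reference: P-2−P-1 = (80, -285, -2.66); P-3−P-1 = (25, 45, +0.25).
Determinant of the coordinate differences = 80·45 − 25·(-285) = 10725.
∂h/∂x = [(-2.66)·45 − (+0.25)·(-285)] / 10725 = -0.004517
∂h/∂y = [80·(+0.25) − 25·(-2.66)] / 10725 = +0.008065
|∇h| = √(-0.004517² + 0.008065²) = 0.009244
Seepage velocity v = K·i/n = 0.47 × 0.009244 / 0.43 = 0.0101 ft/day.
t = 1000 / 0.0101 = 9.901e+04 days = 271 years.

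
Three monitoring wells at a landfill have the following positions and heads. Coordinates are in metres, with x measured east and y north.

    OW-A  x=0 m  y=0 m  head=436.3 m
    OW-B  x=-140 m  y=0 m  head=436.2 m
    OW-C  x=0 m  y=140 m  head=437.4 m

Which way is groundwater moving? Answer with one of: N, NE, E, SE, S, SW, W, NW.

∂h/∂x = (436.2 − 436.3) / (-140 − 0) = +0.0007143
∂h/∂y = (437.4 − 436.3) / (140 − 0) = +0.007857
Flow = −∇h = (-0.0007143 east, -0.007857 north), which points south.

S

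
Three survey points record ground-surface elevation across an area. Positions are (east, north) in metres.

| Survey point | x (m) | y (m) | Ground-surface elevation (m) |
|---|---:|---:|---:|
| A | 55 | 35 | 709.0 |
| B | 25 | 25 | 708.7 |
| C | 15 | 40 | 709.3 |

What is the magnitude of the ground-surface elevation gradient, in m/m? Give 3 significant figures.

0.0383 m/m

With z = a·x + b·y + c and A as origin, the differences give:
  (-30)·a + (-10)·b = -0.3
  (-40)·a + 5·b = +0.3
Eliminate b (×5 and ×(-10), subtract): -550·a = 1.50 → a = ∂z/∂x = -0.002727
Back-substitute: b = ∂z/∂y = +0.03818.
|∇f| = √(-0.002727² + 0.03818²) = 0.03828 m/m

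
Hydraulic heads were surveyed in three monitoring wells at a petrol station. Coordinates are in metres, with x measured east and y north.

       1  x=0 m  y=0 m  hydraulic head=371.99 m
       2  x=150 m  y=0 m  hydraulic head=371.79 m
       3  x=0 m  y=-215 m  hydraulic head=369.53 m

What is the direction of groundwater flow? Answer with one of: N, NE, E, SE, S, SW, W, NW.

∂h/∂x = (371.79 − 371.99) / (150 − 0) = -0.001333
∂h/∂y = (369.53 − 371.99) / (-215 − 0) = +0.01144
Flow = −∇h = (+0.001333 east, -0.01144 north), which points south.

S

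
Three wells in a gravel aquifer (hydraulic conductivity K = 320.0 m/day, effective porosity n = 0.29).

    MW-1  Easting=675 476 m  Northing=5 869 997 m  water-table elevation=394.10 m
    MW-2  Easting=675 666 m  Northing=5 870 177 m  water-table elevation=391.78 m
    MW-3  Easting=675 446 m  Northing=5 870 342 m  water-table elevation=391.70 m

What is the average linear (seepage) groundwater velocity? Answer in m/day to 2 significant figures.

With h = a·x + b·y + c and MW-1 as origin, the differences give:
  190·a + 180·b = -2.32
  (-30)·a + 345·b = -2.40
Eliminate b (×345 and ×180, subtract): 70950·a = -368.400 → a = ∂h/∂x = -0.005192
Back-substitute: b = ∂h/∂y = -0.007408.
|∇h| = √(-0.005192² + -0.007408²) = 0.009046
Seepage velocity v = K·i/n = 320.0 × 0.009046 / 0.29 = 9.982 m/day.

10.0 m/day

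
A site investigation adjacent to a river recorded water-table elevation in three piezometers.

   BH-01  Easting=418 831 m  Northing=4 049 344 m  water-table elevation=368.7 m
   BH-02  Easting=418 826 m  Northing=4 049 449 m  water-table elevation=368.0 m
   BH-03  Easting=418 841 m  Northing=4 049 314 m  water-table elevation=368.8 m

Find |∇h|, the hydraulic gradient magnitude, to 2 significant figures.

0.014

Taking BH-01 as reference: BH-02−BH-01 = (-5, 105, -0.7); BH-03−BH-01 = (10, -30, +0.1).
Solve a·Δx + b·Δy = Δh: det = (-5)·(-30) − 10·105 = -900.
∂h/∂x = [(-0.7)·(-30) − (+0.1)·105] / -900 = -0.01167
∂h/∂y = [(-5)·(+0.1) − 10·(-0.7)] / -900 = -0.007222
|∇h| = √(-0.01167² + -0.007222²) = 0.01372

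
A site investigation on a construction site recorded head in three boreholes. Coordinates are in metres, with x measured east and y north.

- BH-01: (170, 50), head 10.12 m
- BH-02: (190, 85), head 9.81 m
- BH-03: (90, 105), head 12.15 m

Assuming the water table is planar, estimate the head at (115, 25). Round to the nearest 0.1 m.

11.3 m

Three-point gradient (reference BH-01): Δ to BH-02 = (20, 35, -0.31), Δ to BH-03 = (-80, 55, +2.03).
∂h/∂x = -0.02259, ∂h/∂y = +0.004051 (det = 3900).
h(115, 25) = 10.12 + (-0.02259)·(-55) + (+0.004051)·(-25) = 10.12 +1.242 -0.101 = 11.261 m.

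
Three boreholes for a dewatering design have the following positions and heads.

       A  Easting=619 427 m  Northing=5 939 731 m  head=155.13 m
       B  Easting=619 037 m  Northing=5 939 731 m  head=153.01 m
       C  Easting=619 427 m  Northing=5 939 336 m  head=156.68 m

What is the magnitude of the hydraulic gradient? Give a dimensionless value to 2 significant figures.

0.0067

∂h/∂x = (153.01 − 155.13) / (619037 − 619427) = +0.005436
∂h/∂y = (156.68 − 155.13) / (5939336 − 5939731) = -0.003924
|∇h| = √(0.005436² + -0.003924²) = 0.006704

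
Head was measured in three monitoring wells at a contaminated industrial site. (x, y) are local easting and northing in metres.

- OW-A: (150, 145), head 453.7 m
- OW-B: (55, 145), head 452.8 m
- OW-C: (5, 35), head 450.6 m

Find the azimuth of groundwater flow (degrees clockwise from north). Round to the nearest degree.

With h = a·x + b·y + c and OW-A as origin, the differences give:
  (-95)·a + 0·b = -0.9
  (-145)·a + (-110)·b = -3.1
Eliminate b (×(-110) and ×0, subtract): 10450·a = 99.00 → a = ∂h/∂x = +0.009474
Back-substitute: b = ∂h/∂y = +0.01569.
Flow direction (−∇h) has components (-0.009474 E, -0.01569 N).
Azimuth = atan2(E, N) = atan2(-0.009474, -0.01569) = 211.1° ≈ 211°.

211°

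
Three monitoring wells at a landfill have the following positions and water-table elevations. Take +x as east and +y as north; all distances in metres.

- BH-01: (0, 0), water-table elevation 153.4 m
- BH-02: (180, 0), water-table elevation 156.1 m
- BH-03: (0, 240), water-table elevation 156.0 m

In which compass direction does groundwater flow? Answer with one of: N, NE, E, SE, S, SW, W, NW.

∂h/∂x = (156.1 − 153.4) / (180 − 0) = +0.01500
∂h/∂y = (156.0 − 153.4) / (240 − 0) = +0.01083
Flow = −∇h = (-0.01500 east, -0.01083 north), which points southwest.

SW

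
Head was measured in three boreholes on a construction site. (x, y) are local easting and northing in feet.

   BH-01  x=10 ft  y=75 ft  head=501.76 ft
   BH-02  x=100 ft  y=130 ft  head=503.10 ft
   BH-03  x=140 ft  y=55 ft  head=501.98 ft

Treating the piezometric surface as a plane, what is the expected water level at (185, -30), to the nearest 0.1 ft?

Three-point gradient (reference BH-01): Δ to BH-02 = (90, 55, +1.34), Δ to BH-03 = (130, -20, +0.22).
∂h/∂x = +0.004346, ∂h/∂y = +0.01725 (det = -8950).
h(185, -30) = 501.76 + (+0.004346)·(175) + (+0.01725)·(-105) = 501.76 +0.761 -1.811 = 500.709 ft.

500.7 ft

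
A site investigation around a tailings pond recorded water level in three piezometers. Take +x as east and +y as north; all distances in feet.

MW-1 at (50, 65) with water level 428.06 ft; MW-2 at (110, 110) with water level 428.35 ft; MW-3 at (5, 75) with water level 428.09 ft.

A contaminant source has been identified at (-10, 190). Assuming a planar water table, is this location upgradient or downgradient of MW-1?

upgradient

With h = a·x + b·y + c and MW-1 as origin, the differences give:
  60·a + 45·b = +0.29
  (-45)·a + 10·b = +0.03
Eliminate b (×10 and ×45, subtract): 2625·a = 1.550 → a = ∂h/∂x = +0.0005905
Back-substitute: b = ∂h/∂y = +0.005657.
Head at (-10, 190) = 428.06 + (+0.0005905)·(-60) + (+0.005657)·(125) = 428.73 ft.
That is higher than the 428.06 ft at MW-1, so the point is upgradient.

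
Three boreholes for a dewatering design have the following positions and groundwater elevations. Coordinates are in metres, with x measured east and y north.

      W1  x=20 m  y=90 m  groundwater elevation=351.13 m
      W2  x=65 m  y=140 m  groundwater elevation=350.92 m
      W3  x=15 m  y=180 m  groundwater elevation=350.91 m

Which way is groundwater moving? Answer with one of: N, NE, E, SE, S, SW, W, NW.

NE

Differences from W1: to W2 (Δx, Δy, Δh) = (45, 50, -0.21); to W3 = (-5, 90, -0.22).
Determinant of the coordinate differences = 45·90 − (-5)·50 = 4300.
∂h/∂x = [(-0.21)·90 − (-0.22)·50] / 4300 = -0.001837
∂h/∂y = [45·(-0.22) − (-5)·(-0.21)] / 4300 = -0.002547
Flow = −∇h = (+0.001837 east, +0.002547 north), which points northeast.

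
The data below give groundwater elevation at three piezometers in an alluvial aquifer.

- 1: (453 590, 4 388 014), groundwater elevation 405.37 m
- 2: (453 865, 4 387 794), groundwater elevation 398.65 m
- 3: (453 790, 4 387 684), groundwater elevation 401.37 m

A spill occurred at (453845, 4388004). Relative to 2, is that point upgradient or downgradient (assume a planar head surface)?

downgradient

With h = a·x + b·y + c and 1 as origin, the differences give:
  275·a + (-220)·b = -6.72
  200·a + (-330)·b = -4.00
Eliminate b (×(-330) and ×(-220), subtract): -46750·a = 1337.600 → a = ∂h/∂x = -0.02861
Back-substitute: b = ∂h/∂y = -0.005219.
Head at (453845, 4388004) = 405.37 + (-0.02861)·(255) + (-0.005219)·(-10) = 398.13 m.
That is lower than the 398.65 m at 2, so the point is downgradient.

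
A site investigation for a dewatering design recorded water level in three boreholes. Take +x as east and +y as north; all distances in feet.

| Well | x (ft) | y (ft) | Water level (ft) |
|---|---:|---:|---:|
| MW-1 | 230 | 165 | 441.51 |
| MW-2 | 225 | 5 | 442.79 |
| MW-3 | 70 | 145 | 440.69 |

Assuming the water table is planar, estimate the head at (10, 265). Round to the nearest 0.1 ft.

Differences from MW-1: to MW-2 (Δx, Δy, Δh) = (-5, -160, +1.28); to MW-3 = (-160, -20, -0.82).
Solve a·Δx + b·Δy = Δh: det = (-5)·(-20) − (-160)·(-160) = -25500.
∂h/∂x = [(+1.28)·(-20) − (-0.82)·(-160)] / -25500 = +0.006149
∂h/∂y = [(-5)·(-0.82) − (-160)·(+1.28)] / -25500 = -0.008192
h(10, 265) = 441.51 + (+0.006149)·(-220) + (-0.008192)·(100) = 441.51 -1.353 -0.819 = 439.338 ft.

439.3 ft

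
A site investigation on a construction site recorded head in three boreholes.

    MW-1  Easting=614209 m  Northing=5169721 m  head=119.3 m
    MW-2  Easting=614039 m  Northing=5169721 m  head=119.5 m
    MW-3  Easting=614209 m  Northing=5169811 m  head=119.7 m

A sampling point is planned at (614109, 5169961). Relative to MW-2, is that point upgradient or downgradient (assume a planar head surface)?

upgradient

∂h/∂x = (119.5 − 119.3) / (614039 − 614209) = -0.001176
∂h/∂y = (119.7 − 119.3) / (5169811 − 5169721) = +0.004444
Head at (614109, 5169961) = 119.3 + (-0.001176)·(-100) + (+0.004444)·(240) = 120.48 m.
That is higher than the 119.5 m at MW-2, so the point is upgradient.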